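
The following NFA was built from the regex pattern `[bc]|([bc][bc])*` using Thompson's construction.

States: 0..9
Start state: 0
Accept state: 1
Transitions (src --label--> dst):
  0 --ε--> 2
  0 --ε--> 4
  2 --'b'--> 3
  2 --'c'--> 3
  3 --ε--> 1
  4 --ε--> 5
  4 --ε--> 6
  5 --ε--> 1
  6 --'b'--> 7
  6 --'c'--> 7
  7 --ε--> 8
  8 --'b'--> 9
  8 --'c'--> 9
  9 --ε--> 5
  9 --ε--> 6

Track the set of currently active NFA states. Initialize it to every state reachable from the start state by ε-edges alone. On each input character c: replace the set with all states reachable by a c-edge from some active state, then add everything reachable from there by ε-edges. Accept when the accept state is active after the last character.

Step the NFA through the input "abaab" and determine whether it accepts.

start: ε-closure({0}) = {0,1,2,4,5,6}
'a' @ 1: {}  — state set empty
rest 'baab' ignored (set empty)
after full input: {}  (accept=1 not in)

Answer: REJECT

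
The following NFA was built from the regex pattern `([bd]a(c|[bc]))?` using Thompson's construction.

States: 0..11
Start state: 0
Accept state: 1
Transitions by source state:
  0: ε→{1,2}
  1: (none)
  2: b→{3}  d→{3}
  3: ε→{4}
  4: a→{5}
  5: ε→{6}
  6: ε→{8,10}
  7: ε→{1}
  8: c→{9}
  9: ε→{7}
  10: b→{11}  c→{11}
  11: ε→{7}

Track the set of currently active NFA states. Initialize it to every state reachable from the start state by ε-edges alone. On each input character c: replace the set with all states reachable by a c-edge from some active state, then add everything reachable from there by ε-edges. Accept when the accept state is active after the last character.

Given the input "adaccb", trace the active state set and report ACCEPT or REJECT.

Answer: REJECT

Derivation:
S₀ = ε-closure({0}) = {0,1,2}
'a' @ 1: {}  — state set empty
rest 'daccb' ignored (set empty)
end set {} — state 1 not in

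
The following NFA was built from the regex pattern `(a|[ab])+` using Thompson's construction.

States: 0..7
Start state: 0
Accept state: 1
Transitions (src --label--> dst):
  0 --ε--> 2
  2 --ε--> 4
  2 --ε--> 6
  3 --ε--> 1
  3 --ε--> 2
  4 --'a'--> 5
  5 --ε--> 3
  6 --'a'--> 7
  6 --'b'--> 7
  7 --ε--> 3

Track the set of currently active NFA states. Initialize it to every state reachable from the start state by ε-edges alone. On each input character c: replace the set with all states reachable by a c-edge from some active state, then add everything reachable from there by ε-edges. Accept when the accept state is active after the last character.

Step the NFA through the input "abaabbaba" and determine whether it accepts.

Answer: ACCEPT

Trace:
start: ε-closure({0}) = {0,2,4,6}
'a' @ 1: {1,2,3,4,5,6,7}  [accepting]
'b' @ 2: {1,2,3,4,6,7}  [accepting]
'a' @ 3: {1,2,3,4,5,6,7}  [accepting]
'a' @ 4: {1,2,3,4,5,6,7}  [accepting]
'b' @ 5: {1,2,3,4,6,7}  [accepting]
'b' @ 6: {1,2,3,4,6,7}  [accepting]
'a' @ 7: {1,2,3,4,5,6,7}  [accepting]
'b' @ 8: {1,2,3,4,6,7}  [accepting]
'a' @ 9: {1,2,3,4,5,6,7}  [accepting]
final: {1,2,3,4,5,6,7}; accept 1 in set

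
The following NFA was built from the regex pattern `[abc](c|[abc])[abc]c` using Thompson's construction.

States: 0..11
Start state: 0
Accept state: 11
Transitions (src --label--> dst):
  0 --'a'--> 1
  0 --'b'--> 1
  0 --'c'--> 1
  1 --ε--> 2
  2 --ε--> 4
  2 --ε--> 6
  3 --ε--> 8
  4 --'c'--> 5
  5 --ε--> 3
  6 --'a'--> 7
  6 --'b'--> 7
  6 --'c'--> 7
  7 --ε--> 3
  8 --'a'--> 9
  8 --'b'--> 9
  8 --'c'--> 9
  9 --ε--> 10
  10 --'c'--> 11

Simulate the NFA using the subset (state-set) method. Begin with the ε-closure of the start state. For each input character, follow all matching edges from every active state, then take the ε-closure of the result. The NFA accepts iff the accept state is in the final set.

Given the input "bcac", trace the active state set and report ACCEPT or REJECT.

Answer: ACCEPT

Steps:
start: ε-closure({0}) = {0}
'b' @ 1: {1,2,4,6}
'c' @ 2: {3,5,7,8}
'a' @ 3: {9,10}
'c' @ 4: {11}  [accepting]
final: {11}; accept 11 in set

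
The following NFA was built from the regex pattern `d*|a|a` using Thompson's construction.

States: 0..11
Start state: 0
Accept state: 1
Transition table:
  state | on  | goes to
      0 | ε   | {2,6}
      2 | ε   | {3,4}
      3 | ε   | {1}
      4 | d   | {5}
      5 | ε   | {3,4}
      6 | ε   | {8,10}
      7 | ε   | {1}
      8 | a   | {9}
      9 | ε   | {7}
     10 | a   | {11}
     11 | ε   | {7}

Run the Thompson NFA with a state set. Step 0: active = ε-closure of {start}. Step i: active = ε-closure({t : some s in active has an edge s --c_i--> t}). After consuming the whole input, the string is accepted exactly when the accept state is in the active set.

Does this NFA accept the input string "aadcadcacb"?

Answer: REJECT

Steps:
S₀ = ε-closure({0}) = {0,1,2,3,4,6,8,10}
'a' @ 1: {1,7,9,11}  (accept∈set)
'a' @ 2: {}  — no active states
rest 'dcadcacb' ignored (set empty)
after full input: {}  (accept=1 not in)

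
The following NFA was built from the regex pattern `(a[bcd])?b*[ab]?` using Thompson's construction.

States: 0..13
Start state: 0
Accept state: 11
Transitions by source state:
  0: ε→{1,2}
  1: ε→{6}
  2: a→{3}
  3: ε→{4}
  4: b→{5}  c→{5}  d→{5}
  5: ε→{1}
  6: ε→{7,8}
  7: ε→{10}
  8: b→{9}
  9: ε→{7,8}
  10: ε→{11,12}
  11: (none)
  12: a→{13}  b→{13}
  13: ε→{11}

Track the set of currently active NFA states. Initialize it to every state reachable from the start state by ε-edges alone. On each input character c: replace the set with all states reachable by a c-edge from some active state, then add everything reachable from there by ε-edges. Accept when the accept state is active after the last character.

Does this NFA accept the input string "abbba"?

start: ε-closure({0}) = {0,1,2,6,7,8,10,11,12}
'a' @ 1: {3,4,11,13}  (accept∈set)
'b' @ 2: {1,5,6,7,8,10,11,12}  (accept∈set)
'b' @ 3: {7,8,9,10,11,12,13}  (accept∈set)
'b' @ 4: {7,8,9,10,11,12,13}  (accept∈set)
'a' @ 5: {11,13}  (accept∈set)
end set {11,13} — state 11 in

Answer: ACCEPT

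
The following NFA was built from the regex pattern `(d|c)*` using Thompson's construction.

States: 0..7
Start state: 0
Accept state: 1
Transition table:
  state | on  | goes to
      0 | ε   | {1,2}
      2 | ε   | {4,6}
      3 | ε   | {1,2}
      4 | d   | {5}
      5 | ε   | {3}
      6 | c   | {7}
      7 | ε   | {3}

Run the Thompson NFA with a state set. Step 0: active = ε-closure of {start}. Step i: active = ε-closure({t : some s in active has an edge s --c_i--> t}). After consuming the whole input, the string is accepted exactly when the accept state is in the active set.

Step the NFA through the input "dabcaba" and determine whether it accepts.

S₀ = ε-closure({0}) = {0,1,2,4,6}
'd' @ 1: {1,2,3,4,5,6}  ✓accept
'a' @ 2: {}  — dead — no transitions
rest 'bcaba' ignored (set empty)
final: {}; accept 1 not in set

Answer: REJECT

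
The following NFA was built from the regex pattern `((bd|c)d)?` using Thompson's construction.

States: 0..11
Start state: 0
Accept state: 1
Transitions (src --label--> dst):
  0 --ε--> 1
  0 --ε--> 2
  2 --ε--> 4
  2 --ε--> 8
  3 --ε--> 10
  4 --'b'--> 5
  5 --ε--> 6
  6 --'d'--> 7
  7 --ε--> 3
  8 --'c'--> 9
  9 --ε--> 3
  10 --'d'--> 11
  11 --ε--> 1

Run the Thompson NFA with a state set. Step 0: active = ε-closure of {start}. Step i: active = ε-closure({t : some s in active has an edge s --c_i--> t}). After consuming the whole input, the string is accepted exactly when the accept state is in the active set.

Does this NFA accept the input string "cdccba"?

Answer: REJECT

Steps:
S₀ = ε-closure({0}) = {0,1,2,4,8}
'c' @ 1: {3,9,10}
'd' @ 2: {1,11}  [accepting]
'c' @ 3: {}  — state set empty
rest 'cba' ignored (set empty)
after full input: {}  (accept=1 not in)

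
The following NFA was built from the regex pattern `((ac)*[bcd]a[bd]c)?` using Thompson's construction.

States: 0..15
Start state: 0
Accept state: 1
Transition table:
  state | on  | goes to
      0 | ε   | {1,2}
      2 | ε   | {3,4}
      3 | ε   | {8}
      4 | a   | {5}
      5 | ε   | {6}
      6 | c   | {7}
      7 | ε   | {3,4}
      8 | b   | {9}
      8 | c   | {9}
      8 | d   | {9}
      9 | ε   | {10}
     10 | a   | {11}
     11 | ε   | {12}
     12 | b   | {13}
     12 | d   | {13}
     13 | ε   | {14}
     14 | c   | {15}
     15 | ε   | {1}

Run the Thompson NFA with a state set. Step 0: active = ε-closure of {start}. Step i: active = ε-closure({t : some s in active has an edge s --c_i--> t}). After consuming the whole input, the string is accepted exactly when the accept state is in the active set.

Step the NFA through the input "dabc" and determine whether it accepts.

Answer: ACCEPT

Derivation:
initial (ε-close {0}): {0,1,2,3,4,8}
'd' @ 1: {9,10}
'a' @ 2: {11,12}
'b' @ 3: {13,14}
'c' @ 4: {1,15}  ✓accept
end set {1,15} — state 1 in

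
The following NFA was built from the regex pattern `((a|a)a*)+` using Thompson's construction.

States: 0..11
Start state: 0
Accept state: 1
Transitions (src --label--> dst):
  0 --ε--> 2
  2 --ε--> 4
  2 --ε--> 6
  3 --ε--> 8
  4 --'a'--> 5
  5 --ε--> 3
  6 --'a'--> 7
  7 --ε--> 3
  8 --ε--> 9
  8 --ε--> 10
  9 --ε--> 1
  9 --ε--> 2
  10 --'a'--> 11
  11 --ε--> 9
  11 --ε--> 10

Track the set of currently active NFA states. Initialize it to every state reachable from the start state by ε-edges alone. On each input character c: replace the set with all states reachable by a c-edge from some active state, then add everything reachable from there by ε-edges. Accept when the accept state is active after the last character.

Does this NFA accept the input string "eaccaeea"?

S₀ = ε-closure({0}) = {0,2,4,6}
'e' @ 1: {}  — dead — no transitions
rest 'accaeea' ignored (set empty)
end set {} — state 1 not in

Answer: REJECT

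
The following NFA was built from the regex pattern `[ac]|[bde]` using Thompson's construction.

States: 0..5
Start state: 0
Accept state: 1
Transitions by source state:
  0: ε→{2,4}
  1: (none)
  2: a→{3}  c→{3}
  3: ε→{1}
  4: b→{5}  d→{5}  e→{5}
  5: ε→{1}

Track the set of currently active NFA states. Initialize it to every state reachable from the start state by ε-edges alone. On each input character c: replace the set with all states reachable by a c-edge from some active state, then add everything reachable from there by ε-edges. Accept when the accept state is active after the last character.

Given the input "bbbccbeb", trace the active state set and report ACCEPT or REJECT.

initial (ε-close {0}): {0,2,4}
'b' @ 1: {1,5}  [accepting]
'b' @ 2: {}  — dead — no transitions
rest 'bccbeb' ignored (set empty)
final: {}; accept 1 not in set

Answer: REJECT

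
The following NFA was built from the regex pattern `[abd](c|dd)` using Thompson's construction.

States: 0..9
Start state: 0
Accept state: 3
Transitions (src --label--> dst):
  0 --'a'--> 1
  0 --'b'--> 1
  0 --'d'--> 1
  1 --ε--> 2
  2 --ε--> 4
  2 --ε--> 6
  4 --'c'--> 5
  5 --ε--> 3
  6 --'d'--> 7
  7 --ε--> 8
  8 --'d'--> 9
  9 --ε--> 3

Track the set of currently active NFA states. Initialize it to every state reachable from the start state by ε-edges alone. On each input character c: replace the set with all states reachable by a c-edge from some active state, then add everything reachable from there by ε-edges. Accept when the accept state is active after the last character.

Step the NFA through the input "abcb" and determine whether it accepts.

start: ε-closure({0}) = {0}
'a' @ 1: {1,2,4,6}
'b' @ 2: {}  — dead — no transitions
rest 'cb' ignored (set empty)
after full input: {}  (accept=3 not in)

Answer: REJECT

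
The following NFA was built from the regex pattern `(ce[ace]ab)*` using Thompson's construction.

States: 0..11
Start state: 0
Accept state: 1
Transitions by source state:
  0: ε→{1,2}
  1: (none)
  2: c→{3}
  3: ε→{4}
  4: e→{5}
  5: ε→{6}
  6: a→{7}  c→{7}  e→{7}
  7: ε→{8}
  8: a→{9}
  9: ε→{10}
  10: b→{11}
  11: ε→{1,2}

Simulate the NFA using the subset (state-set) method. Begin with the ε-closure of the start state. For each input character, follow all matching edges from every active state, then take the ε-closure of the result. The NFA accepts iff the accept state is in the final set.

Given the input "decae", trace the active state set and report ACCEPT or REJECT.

Answer: REJECT

Trace:
initial (ε-close {0}): {0,1,2}
'd' @ 1: {}  — dead — no transitions
rest 'ecae' ignored (set empty)
final: {}; accept 1 not in set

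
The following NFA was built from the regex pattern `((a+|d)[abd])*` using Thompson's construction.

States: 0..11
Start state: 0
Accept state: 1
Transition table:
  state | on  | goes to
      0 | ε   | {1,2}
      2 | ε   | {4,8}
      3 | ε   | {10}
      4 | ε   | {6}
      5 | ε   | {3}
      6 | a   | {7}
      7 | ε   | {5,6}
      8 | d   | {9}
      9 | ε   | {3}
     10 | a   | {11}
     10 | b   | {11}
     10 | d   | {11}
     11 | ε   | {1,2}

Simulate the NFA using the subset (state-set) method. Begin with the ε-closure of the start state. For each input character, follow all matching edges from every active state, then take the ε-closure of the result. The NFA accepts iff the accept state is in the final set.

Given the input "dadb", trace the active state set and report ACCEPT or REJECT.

initial (ε-close {0}): {0,1,2,4,6,8}
'd' @ 1: {3,9,10}
'a' @ 2: {1,2,4,6,8,11}  ✓accept
'd' @ 3: {3,9,10}
'b' @ 4: {1,2,4,6,8,11}  ✓accept
after full input: {1,2,4,6,8,11}  (accept=1 in)

Answer: ACCEPT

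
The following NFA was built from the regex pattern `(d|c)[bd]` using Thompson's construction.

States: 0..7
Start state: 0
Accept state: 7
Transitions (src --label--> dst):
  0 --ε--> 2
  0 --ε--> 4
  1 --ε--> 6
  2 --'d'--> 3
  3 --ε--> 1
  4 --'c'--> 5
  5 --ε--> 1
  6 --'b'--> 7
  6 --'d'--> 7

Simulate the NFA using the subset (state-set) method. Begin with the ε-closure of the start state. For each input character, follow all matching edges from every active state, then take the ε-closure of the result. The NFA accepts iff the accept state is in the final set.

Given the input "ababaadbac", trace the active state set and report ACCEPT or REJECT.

start: ε-closure({0}) = {0,2,4}
'a' @ 1: {}  — no active states
rest 'babaadbac' ignored (set empty)
after full input: {}  (accept=7 not in)

Answer: REJECT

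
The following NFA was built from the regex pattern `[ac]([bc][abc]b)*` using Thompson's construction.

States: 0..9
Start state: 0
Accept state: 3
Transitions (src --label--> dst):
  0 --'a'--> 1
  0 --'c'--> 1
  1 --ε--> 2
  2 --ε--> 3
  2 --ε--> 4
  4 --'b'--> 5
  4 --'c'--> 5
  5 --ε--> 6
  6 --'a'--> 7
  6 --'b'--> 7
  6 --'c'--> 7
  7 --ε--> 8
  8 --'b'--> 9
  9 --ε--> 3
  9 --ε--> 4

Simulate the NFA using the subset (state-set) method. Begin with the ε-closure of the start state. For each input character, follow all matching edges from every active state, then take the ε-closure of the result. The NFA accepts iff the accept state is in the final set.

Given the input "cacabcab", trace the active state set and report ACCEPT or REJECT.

Answer: REJECT

Derivation:
initial (ε-close {0}): {0}
'c' @ 1: {1,2,3,4}  ✓accept
'a' @ 2: {}  — dead — no transitions
rest 'cabcab' ignored (set empty)
end set {} — state 3 not in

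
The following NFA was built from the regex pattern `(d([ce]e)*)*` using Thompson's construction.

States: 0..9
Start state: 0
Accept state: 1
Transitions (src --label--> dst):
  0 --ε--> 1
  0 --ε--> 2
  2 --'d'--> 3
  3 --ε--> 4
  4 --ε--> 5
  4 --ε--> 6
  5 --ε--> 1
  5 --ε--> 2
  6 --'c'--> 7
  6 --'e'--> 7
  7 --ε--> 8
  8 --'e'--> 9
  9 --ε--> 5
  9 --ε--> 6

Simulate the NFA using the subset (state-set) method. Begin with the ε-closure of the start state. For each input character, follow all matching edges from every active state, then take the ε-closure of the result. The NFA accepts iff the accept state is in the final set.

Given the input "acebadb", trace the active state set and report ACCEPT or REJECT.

Answer: REJECT

Trace:
start: ε-closure({0}) = {0,1,2}
'a' @ 1: {}  — no active states
rest 'cebadb' ignored (set empty)
end set {} — state 1 not in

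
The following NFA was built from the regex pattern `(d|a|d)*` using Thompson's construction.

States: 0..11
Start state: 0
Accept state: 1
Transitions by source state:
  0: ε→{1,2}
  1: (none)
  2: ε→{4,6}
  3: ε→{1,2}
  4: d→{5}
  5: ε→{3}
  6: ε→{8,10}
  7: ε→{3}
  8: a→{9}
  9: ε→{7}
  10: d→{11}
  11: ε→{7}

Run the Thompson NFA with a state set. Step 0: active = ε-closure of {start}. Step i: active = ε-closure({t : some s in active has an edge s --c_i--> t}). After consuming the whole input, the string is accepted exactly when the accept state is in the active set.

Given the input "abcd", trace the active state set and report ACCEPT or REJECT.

Answer: REJECT

Derivation:
initial (ε-close {0}): {0,1,2,4,6,8,10}
'a' @ 1: {1,2,3,4,6,7,8,9,10}  [accepting]
'b' @ 2: {}  — state set empty
rest 'cd' ignored (set empty)
final: {}; accept 1 not in set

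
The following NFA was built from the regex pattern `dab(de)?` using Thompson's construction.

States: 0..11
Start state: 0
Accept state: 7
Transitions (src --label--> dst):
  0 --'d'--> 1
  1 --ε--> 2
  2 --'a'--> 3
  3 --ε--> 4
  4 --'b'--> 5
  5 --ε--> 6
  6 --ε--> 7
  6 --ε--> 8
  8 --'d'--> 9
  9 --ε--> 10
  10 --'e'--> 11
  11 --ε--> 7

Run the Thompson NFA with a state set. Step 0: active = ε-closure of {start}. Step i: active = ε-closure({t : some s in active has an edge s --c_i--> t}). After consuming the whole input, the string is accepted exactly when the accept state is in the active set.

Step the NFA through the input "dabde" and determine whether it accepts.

Answer: ACCEPT

Derivation:
start: ε-closure({0}) = {0}
'd' @ 1: {1,2}
'a' @ 2: {3,4}
'b' @ 3: {5,6,7,8}  (accept∈set)
'd' @ 4: {9,10}
'e' @ 5: {7,11}  (accept∈set)
final: {7,11}; accept 7 in set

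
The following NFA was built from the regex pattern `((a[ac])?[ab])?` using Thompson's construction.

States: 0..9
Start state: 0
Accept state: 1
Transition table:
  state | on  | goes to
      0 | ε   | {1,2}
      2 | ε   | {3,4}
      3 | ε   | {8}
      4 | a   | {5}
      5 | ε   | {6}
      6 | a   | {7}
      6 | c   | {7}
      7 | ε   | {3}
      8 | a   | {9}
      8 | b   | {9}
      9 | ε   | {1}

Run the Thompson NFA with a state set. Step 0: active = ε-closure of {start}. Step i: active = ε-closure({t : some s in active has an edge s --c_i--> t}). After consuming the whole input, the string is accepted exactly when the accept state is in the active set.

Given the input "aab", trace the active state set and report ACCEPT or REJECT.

S₀ = ε-closure({0}) = {0,1,2,3,4,8}
'a' @ 1: {1,5,6,9}  ✓accept
'a' @ 2: {3,7,8}
'b' @ 3: {1,9}  ✓accept
end set {1,9} — state 1 in

Answer: ACCEPT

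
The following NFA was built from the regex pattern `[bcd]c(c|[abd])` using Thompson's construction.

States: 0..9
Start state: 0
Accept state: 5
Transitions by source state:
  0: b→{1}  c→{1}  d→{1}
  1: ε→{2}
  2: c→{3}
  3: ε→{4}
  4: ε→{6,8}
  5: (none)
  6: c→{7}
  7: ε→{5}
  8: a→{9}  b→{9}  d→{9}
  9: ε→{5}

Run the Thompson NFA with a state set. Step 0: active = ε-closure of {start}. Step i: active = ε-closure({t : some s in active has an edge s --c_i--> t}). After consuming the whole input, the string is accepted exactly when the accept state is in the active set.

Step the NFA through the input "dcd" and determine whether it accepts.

Answer: ACCEPT

Derivation:
start: ε-closure({0}) = {0}
'd' @ 1: {1,2}
'c' @ 2: {3,4,6,8}
'd' @ 3: {5,9}  (accept∈set)
end set {5,9} — state 5 in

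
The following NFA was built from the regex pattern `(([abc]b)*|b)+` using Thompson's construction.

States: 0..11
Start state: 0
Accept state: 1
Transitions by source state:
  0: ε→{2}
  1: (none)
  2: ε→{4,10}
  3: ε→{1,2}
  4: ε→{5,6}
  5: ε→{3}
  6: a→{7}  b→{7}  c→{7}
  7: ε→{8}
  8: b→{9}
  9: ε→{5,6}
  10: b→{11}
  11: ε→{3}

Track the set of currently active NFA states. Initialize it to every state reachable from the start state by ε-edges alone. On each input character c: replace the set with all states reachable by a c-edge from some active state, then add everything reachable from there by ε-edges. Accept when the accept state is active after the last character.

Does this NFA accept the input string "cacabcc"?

Answer: REJECT

Steps:
initial (ε-close {0}): {0,1,2,3,4,5,6,10}
'c' @ 1: {7,8}
'a' @ 2: {}  — no active states
rest 'cabcc' ignored (set empty)
after full input: {}  (accept=1 not in)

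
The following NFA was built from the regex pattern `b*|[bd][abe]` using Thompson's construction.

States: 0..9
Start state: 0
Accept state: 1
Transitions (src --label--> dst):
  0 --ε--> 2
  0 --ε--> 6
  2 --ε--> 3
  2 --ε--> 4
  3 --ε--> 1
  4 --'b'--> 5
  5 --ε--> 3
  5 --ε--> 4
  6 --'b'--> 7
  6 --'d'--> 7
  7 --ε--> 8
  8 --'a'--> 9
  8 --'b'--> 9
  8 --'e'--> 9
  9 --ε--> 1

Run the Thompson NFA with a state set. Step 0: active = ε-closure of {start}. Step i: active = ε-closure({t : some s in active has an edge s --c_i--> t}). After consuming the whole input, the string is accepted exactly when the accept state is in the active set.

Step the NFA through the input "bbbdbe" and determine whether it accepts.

initial (ε-close {0}): {0,1,2,3,4,6}
'b' @ 1: {1,3,4,5,7,8}  (accept∈set)
'b' @ 2: {1,3,4,5,9}  (accept∈set)
'b' @ 3: {1,3,4,5}  (accept∈set)
'd' @ 4: {}  — dead — no transitions
rest 'be' ignored (set empty)
after full input: {}  (accept=1 not in)

Answer: REJECT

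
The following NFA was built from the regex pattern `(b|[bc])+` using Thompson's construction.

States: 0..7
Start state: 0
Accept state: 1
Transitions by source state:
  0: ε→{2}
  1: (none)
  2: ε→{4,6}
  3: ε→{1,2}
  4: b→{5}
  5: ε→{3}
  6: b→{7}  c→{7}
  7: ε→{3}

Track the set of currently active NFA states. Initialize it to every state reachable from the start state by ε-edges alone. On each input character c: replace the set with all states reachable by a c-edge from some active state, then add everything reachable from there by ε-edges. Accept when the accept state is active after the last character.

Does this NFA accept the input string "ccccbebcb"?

S₀ = ε-closure({0}) = {0,2,4,6}
'c' @ 1: {1,2,3,4,6,7}  (accept∈set)
'c' @ 2: {1,2,3,4,6,7}  (accept∈set)
'c' @ 3: {1,2,3,4,6,7}  (accept∈set)
'c' @ 4: {1,2,3,4,6,7}  (accept∈set)
'b' @ 5: {1,2,3,4,5,6,7}  (accept∈set)
'e' @ 6: {}  — no active states
rest 'bcb' ignored (set empty)
after full input: {}  (accept=1 not in)

Answer: REJECT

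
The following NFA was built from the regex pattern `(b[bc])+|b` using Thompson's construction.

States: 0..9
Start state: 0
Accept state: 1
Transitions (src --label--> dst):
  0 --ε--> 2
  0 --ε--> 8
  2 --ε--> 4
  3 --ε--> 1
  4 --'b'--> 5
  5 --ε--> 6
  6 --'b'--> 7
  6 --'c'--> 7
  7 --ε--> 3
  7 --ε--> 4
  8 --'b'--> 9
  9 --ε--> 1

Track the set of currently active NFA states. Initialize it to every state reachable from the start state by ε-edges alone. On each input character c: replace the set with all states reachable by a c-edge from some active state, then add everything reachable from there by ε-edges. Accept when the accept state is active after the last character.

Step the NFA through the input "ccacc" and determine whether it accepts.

start: ε-closure({0}) = {0,2,4,8}
'c' @ 1: {}  — dead — no transitions
rest 'cacc' ignored (set empty)
final: {}; accept 1 not in set

Answer: REJECT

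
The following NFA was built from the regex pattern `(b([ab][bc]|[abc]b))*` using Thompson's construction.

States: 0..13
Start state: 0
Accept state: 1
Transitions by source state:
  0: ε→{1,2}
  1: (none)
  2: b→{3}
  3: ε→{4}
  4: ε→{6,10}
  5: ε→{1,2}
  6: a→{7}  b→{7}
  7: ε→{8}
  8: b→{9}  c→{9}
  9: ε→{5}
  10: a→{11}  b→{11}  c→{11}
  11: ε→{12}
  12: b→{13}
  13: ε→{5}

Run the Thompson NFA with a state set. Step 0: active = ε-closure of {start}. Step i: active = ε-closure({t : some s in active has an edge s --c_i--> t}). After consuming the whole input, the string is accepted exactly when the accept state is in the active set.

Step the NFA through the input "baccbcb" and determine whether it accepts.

initial (ε-close {0}): {0,1,2}
'b' @ 1: {3,4,6,10}
'a' @ 2: {7,8,11,12}
'c' @ 3: {1,2,5,9}  [accepting]
'c' @ 4: {}  — dead — no transitions
rest 'bcb' ignored (set empty)
after full input: {}  (accept=1 not in)

Answer: REJECT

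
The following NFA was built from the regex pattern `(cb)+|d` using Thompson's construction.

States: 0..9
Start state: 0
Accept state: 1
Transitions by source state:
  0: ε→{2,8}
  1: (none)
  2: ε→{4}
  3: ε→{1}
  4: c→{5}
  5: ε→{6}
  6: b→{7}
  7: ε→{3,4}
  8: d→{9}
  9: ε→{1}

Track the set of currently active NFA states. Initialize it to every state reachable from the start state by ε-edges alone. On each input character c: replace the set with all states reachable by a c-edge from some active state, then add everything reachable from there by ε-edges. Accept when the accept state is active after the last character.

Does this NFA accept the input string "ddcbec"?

Answer: REJECT

Steps:
start: ε-closure({0}) = {0,2,4,8}
'd' @ 1: {1,9}  [accepting]
'd' @ 2: {}  — no active states
rest 'cbec' ignored (set empty)
end set {} — state 1 not in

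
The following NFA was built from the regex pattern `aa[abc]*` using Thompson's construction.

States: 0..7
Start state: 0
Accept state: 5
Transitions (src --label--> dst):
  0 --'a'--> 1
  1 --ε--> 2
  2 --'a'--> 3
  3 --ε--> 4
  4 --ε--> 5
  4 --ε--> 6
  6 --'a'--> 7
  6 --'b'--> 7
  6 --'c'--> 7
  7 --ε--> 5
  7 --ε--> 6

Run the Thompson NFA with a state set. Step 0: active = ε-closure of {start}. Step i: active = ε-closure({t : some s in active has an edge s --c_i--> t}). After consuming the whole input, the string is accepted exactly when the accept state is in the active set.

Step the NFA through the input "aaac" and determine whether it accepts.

Answer: ACCEPT

Derivation:
start: ε-closure({0}) = {0}
'a' @ 1: {1,2}
'a' @ 2: {3,4,5,6}  ✓accept
'a' @ 3: {5,6,7}  ✓accept
'c' @ 4: {5,6,7}  ✓accept
final: {5,6,7}; accept 5 in set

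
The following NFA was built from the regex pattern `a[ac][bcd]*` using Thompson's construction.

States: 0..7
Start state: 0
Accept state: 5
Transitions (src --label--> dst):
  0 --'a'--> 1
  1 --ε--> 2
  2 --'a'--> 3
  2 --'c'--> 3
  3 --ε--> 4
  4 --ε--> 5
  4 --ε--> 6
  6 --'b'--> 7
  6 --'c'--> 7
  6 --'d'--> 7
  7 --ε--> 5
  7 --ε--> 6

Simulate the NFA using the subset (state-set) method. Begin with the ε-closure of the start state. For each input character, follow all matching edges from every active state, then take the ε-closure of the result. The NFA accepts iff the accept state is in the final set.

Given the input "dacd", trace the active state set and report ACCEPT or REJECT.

Answer: REJECT

Derivation:
initial (ε-close {0}): {0}
'd' @ 1: {}  — no active states
rest 'acd' ignored (set empty)
after full input: {}  (accept=5 not in)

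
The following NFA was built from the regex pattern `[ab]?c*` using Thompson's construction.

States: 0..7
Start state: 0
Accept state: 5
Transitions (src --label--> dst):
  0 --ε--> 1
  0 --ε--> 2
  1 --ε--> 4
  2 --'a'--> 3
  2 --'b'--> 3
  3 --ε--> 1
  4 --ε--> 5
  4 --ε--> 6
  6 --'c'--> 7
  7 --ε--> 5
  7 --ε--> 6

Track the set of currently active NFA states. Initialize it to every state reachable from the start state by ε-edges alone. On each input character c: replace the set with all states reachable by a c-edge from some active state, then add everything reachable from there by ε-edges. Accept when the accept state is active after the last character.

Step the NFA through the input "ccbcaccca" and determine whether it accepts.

Answer: REJECT

Trace:
S₀ = ε-closure({0}) = {0,1,2,4,5,6}
'c' @ 1: {5,6,7}  ✓accept
'c' @ 2: {5,6,7}  ✓accept
'b' @ 3: {}  — state set empty
rest 'caccca' ignored (set empty)
end set {} — state 5 not in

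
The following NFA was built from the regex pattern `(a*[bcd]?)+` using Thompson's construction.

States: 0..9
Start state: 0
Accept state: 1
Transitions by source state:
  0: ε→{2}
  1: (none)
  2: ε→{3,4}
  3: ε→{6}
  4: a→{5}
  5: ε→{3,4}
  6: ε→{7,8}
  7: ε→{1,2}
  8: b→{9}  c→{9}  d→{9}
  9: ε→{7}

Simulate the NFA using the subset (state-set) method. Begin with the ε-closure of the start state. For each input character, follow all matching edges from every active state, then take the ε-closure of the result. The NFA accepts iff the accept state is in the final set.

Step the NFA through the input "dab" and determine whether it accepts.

Answer: ACCEPT

Trace:
S₀ = ε-closure({0}) = {0,1,2,3,4,6,7,8}
'd' @ 1: {1,2,3,4,6,7,8,9}  (accept∈set)
'a' @ 2: {1,2,3,4,5,6,7,8}  (accept∈set)
'b' @ 3: {1,2,3,4,6,7,8,9}  (accept∈set)
after full input: {1,2,3,4,6,7,8,9}  (accept=1 in)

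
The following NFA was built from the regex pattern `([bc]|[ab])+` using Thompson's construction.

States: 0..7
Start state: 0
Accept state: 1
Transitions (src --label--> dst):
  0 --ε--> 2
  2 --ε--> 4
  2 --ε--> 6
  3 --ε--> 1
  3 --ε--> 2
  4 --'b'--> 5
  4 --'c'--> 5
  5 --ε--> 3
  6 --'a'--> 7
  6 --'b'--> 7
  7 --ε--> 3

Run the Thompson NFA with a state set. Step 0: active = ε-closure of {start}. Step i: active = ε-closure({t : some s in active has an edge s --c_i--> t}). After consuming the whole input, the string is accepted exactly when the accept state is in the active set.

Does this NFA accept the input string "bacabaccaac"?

Answer: ACCEPT

Derivation:
start: ε-closure({0}) = {0,2,4,6}
'b' @ 1: {1,2,3,4,5,6,7}  (accept∈set)
'a' @ 2: {1,2,3,4,6,7}  (accept∈set)
'c' @ 3: {1,2,3,4,5,6}  (accept∈set)
'a' @ 4: {1,2,3,4,6,7}  (accept∈set)
'b' @ 5: {1,2,3,4,5,6,7}  (accept∈set)
'a' @ 6: {1,2,3,4,6,7}  (accept∈set)
'c' @ 7: {1,2,3,4,5,6}  (accept∈set)
'c' @ 8: {1,2,3,4,5,6}  (accept∈set)
'a' @ 9: {1,2,3,4,6,7}  (accept∈set)
'a' @ 10: {1,2,3,4,6,7}  (accept∈set)
'c' @ 11: {1,2,3,4,5,6}  (accept∈set)
after full input: {1,2,3,4,5,6}  (accept=1 in)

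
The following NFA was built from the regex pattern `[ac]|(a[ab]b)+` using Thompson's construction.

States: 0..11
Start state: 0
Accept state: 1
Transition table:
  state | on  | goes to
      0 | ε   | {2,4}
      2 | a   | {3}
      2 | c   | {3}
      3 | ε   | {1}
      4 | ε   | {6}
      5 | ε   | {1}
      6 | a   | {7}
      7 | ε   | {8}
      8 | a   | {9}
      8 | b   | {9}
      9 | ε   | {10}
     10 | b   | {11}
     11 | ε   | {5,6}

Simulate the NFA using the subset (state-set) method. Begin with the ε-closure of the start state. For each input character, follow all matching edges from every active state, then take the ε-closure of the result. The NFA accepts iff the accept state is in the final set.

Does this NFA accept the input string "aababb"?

S₀ = ε-closure({0}) = {0,2,4,6}
'a' @ 1: {1,3,7,8}  [accepting]
'a' @ 2: {9,10}
'b' @ 3: {1,5,6,11}  [accepting]
'a' @ 4: {7,8}
'b' @ 5: {9,10}
'b' @ 6: {1,5,6,11}  [accepting]
after full input: {1,5,6,11}  (accept=1 in)

Answer: ACCEPT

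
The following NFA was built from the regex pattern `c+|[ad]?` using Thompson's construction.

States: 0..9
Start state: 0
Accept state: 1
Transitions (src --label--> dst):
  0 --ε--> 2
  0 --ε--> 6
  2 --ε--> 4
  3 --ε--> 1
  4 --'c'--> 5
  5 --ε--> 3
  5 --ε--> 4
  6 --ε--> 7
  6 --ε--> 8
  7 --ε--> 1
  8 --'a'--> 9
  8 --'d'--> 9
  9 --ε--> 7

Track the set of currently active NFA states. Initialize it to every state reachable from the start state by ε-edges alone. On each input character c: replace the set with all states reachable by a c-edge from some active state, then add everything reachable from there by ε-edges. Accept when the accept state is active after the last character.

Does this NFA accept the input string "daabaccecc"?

initial (ε-close {0}): {0,1,2,4,6,7,8}
'd' @ 1: {1,7,9}  (accept∈set)
'a' @ 2: {}  — dead — no transitions
rest 'abaccecc' ignored (set empty)
end set {} — state 1 not in

Answer: REJECT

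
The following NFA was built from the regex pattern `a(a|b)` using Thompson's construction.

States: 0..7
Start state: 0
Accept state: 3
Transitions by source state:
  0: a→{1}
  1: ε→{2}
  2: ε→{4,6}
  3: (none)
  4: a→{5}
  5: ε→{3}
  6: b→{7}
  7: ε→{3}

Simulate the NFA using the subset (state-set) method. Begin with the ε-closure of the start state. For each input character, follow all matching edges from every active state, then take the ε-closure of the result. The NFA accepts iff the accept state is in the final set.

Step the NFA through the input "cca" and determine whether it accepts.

Answer: REJECT

Derivation:
start: ε-closure({0}) = {0}
'c' @ 1: {}  — no active states
rest 'ca' ignored (set empty)
final: {}; accept 3 not in set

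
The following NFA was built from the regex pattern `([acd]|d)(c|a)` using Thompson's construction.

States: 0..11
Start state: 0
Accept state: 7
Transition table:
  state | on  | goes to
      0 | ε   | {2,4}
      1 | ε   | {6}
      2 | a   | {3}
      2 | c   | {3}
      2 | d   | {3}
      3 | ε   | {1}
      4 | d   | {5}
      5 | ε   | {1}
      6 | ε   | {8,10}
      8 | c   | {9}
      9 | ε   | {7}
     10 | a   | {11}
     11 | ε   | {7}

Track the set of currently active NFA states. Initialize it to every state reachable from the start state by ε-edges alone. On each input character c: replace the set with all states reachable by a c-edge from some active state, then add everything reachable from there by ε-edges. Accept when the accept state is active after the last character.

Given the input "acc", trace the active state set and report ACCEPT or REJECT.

Answer: REJECT

Steps:
initial (ε-close {0}): {0,2,4}
'a' @ 1: {1,3,6,8,10}
'c' @ 2: {7,9}  ✓accept
'c' @ 3: {}  — no active states
after full input: {}  (accept=7 not in)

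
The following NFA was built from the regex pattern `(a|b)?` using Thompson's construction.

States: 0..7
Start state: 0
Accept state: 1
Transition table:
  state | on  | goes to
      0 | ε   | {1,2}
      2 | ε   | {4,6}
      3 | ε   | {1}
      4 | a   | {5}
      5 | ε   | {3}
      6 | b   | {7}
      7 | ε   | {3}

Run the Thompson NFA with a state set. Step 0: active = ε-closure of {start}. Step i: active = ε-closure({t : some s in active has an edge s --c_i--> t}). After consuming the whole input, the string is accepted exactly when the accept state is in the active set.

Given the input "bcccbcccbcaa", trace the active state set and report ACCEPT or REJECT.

initial (ε-close {0}): {0,1,2,4,6}
'b' @ 1: {1,3,7}  [accepting]
'c' @ 2: {}  — dead — no transitions
rest 'ccbcccbcaa' ignored (set empty)
after full input: {}  (accept=1 not in)

Answer: REJECT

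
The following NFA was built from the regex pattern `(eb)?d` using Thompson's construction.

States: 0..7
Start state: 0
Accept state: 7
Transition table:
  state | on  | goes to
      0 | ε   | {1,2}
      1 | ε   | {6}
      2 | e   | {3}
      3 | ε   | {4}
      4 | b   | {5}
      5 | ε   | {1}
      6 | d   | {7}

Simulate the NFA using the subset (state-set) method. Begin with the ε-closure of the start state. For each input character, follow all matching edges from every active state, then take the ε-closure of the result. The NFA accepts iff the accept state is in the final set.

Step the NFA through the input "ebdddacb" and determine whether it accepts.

Answer: REJECT

Steps:
S₀ = ε-closure({0}) = {0,1,2,6}
'e' @ 1: {3,4}
'b' @ 2: {1,5,6}
'd' @ 3: {7}  (accept∈set)
'd' @ 4: {}  — no active states
rest 'dacb' ignored (set empty)
end set {} — state 7 not in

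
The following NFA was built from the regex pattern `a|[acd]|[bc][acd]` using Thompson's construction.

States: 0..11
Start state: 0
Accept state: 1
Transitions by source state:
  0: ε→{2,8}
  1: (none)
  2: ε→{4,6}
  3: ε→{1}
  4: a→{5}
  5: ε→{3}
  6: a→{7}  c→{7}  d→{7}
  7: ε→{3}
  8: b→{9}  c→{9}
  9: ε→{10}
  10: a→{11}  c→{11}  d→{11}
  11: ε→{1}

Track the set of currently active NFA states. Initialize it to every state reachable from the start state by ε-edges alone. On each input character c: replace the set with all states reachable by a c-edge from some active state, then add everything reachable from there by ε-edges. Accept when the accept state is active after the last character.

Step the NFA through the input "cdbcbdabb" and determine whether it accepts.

start: ε-closure({0}) = {0,2,4,6,8}
'c' @ 1: {1,3,7,9,10}  [accepting]
'd' @ 2: {1,11}  [accepting]
'b' @ 3: {}  — dead — no transitions
rest 'cbdabb' ignored (set empty)
final: {}; accept 1 not in set

Answer: REJECT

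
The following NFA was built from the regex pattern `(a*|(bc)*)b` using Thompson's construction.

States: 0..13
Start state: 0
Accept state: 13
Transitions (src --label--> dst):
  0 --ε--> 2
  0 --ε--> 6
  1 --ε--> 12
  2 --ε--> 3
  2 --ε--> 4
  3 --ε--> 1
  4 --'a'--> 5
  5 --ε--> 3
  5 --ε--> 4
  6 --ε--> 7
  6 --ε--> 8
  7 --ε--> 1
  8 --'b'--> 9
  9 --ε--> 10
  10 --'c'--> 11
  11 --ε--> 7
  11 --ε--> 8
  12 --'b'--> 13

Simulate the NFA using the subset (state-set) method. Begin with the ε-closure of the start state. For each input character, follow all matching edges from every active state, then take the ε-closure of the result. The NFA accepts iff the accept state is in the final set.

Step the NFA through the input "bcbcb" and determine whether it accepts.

S₀ = ε-closure({0}) = {0,1,2,3,4,6,7,8,12}
'b' @ 1: {9,10,13}  ✓accept
'c' @ 2: {1,7,8,11,12}
'b' @ 3: {9,10,13}  ✓accept
'c' @ 4: {1,7,8,11,12}
'b' @ 5: {9,10,13}  ✓accept
end set {9,10,13} — state 13 in

Answer: ACCEPT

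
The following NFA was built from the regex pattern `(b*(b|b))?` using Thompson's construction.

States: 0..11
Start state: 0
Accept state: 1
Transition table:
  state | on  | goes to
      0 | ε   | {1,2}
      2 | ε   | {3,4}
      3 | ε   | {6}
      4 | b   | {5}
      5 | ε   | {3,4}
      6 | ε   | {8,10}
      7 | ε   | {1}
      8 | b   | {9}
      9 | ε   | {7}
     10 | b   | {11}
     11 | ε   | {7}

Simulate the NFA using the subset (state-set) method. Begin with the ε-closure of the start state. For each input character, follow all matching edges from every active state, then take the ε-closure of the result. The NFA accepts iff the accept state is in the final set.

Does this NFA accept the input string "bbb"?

S₀ = ε-closure({0}) = {0,1,2,3,4,6,8,10}
'b' @ 1: {1,3,4,5,6,7,8,9,10,11}  (accept∈set)
'b' @ 2: {1,3,4,5,6,7,8,9,10,11}  (accept∈set)
'b' @ 3: {1,3,4,5,6,7,8,9,10,11}  (accept∈set)
after full input: {1,3,4,5,6,7,8,9,10,11}  (accept=1 in)

Answer: ACCEPT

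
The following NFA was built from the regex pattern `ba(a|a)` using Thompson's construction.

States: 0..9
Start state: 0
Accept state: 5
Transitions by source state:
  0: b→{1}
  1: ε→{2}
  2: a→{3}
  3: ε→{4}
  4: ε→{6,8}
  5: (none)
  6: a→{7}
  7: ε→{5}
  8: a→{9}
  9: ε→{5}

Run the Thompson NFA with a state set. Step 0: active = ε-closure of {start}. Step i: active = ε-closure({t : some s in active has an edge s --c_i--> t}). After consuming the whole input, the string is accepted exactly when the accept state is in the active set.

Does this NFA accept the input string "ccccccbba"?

Answer: REJECT

Steps:
start: ε-closure({0}) = {0}
'c' @ 1: {}  — state set empty
rest 'cccccbba' ignored (set empty)
after full input: {}  (accept=5 not in)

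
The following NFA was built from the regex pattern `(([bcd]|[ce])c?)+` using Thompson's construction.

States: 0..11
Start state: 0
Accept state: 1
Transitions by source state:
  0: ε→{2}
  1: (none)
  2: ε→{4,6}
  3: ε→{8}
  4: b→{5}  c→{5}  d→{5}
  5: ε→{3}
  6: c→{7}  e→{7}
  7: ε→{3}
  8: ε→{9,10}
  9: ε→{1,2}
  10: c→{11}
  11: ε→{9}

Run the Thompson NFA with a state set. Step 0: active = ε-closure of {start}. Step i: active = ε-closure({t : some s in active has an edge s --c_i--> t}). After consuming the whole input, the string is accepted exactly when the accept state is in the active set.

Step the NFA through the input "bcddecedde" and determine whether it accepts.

Answer: ACCEPT

Derivation:
S₀ = ε-closure({0}) = {0,2,4,6}
'b' @ 1: {1,2,3,4,5,6,8,9,10}  [accepting]
'c' @ 2: {1,2,3,4,5,6,7,8,9,10,11}  [accepting]
'd' @ 3: {1,2,3,4,5,6,8,9,10}  [accepting]
'd' @ 4: {1,2,3,4,5,6,8,9,10}  [accepting]
'e' @ 5: {1,2,3,4,6,7,8,9,10}  [accepting]
'c' @ 6: {1,2,3,4,5,6,7,8,9,10,11}  [accepting]
'e' @ 7: {1,2,3,4,6,7,8,9,10}  [accepting]
'd' @ 8: {1,2,3,4,5,6,8,9,10}  [accepting]
'd' @ 9: {1,2,3,4,5,6,8,9,10}  [accepting]
'e' @ 10: {1,2,3,4,6,7,8,9,10}  [accepting]
final: {1,2,3,4,6,7,8,9,10}; accept 1 in set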